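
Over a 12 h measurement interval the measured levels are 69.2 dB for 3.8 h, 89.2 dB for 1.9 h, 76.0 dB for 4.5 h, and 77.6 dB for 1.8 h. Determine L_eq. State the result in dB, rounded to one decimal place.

82.0 dB

L_eq = 10·log₁₀[(1/T)·Σ tᵢ·10^(Lᵢ/10)] with T = 12 h.
Σ tᵢ·10^(Lᵢ/10) = 3.8·10^(69.2/10) + 1.9·10^(89.2/10) + 4.5·10^(76.0/10) + 1.8·10^(77.6/10) = 1.895e+09.
L_eq = 10·log₁₀(1.895e+09/12) = 81.98 dB.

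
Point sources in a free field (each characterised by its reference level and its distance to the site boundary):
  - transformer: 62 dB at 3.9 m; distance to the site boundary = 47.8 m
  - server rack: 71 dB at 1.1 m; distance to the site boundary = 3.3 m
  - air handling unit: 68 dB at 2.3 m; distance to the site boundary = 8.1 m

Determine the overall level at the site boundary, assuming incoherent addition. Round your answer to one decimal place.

Apply inverse-square spreading to bring every level to the receiver, then sum 10^(L/10).
transformer: 62 − 20·log₁₀(47.8/3.9) = 62 − 21.77 = 40.23 dB.
server rack: 71 − 20·log₁₀(3.3/1.1) = 71 − 9.54 = 61.46 dB.
air handling unit: 68 − 20·log₁₀(8.1/2.3) = 68 − 10.94 = 57.06 dB.
Σ 10^(L/10) = 1.918e+06 → L_total = 10·log₁₀(1.918e+06) = 62.83 dB.

62.8 dB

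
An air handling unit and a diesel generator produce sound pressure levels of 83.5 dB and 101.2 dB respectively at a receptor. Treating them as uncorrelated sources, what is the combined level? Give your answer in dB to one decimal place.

Incoherent sources combine by intensity addition: L_total = 10·log₁₀(Σ 10^(L_i/10)).
Σ 10^(L/10) = 10^(83.5/10) + 10^(101.2/10) = 1.341e+10.
L_total = 10·log₁₀(1.341e+10) = 101.27 dB.

101.3 dB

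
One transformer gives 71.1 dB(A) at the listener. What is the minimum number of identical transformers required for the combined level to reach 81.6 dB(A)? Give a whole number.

12

The shortfall is 81.6 − 71.1 = 10.5 dB, and N units add 10·log₁₀ N, so need 10·log₁₀ N ≥ 10.5.
N ≥ 10^(10.5/10) = 11.220, so N = 12.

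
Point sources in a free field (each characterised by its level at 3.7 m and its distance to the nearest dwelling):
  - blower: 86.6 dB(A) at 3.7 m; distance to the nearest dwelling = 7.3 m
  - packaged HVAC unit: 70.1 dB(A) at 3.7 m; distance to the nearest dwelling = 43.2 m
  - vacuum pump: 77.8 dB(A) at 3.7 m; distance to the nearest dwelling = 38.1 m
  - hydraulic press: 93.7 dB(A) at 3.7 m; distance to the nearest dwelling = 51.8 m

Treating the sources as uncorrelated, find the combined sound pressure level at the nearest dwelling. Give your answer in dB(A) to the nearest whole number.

81 dB(A)

First find each source's level at the receiver (point-source: −20·log₁₀(r/r_ref)), then combine on an intensity basis.
blower: 86.6 − 20·log₁₀(7.3/3.7) = 86.6 − 5.90 = 80.70 dB(A).
packaged HVAC unit: 70.1 − 20·log₁₀(43.2/3.7) = 70.1 − 21.35 = 48.75 dB(A).
vacuum pump: 77.8 − 20·log₁₀(38.1/3.7) = 77.8 − 20.25 = 57.55 dB(A).
hydraulic press: 93.7 − 20·log₁₀(51.8/3.7) = 93.7 − 22.92 = 70.78 dB(A).
Σ 10^(L/10) = 1.300e+08 → L_total = 10·log₁₀(1.300e+08) = 81.14 dB(A).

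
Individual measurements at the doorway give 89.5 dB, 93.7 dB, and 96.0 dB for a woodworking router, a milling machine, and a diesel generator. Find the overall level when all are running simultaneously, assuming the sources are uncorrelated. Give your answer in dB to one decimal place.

For uncorrelated sources the intensities add, so convert each level to linear form, sum, and take 10·log₁₀ of the total.
Σ 10^(L/10) = 10^(89.5/10) + 10^(93.7/10) + 10^(96.0/10) = 7.217e+09.
L_total = 10·log₁₀(7.217e+09) = 98.58 dB.

98.6 dB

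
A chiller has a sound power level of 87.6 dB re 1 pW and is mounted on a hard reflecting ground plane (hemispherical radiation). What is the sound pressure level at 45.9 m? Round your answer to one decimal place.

Free-field hemispherical radiation: L_p = L_w − 10·log₁₀(2π·r²), r = 45.9 m.
2π·r² = 1.324e+04 m², 10·log₁₀ of that is 41.218 dB.
L_p = 87.6 − 41.218 = 46.38 dB.

46.4 dB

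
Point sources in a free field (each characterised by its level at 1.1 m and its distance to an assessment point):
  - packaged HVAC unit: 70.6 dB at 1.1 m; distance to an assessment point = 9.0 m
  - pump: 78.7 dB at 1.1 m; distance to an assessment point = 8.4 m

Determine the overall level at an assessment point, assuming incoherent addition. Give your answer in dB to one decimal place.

61.6 dB

Propagate each source to the receiver with L = L_ref − 20·log₁₀(r/r_ref), then add intensities.
packaged HVAC unit: 70.6 − 20·log₁₀(9.0/1.1) = 70.6 − 18.26 = 52.34 dB.
pump: 78.7 − 20·log₁₀(8.4/1.1) = 78.7 − 17.66 = 61.04 dB.
Σ 10^(L/10) = 1.443e+06 → L_total = 10·log₁₀(1.443e+06) = 61.59 dB.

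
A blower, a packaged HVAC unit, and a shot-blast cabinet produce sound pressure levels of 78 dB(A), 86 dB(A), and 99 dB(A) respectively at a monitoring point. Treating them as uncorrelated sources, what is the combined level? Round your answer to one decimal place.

99.2 dB(A)

For uncorrelated sources the intensities add, so convert each level to linear form, sum, and take 10·log₁₀ of the total.
Σ 10^(L/10) = 10^(78/10) + 10^(86/10) + 10^(99/10) = 8.404e+09.
L_total = 10·log₁₀(8.404e+09) = 99.25 dB(A).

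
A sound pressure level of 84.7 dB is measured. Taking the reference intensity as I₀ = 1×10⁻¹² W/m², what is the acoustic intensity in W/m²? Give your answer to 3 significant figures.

0.000295 W/m²

I = I₀·10^(L/10) = 10⁻¹² × 10^(84.7/10) = 10^(-3.530).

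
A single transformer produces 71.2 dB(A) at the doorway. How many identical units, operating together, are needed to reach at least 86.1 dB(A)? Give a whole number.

Need L₁ + 10·log₁₀ N ≥ 86.1, i.e. log₁₀ N ≥ 1.49.
N ≥ 10^(14.9/10) = 30.903, so N = 31.

31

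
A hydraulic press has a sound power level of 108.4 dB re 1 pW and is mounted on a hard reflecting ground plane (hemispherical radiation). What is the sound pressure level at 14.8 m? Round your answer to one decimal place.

The power spreads over a hemisphere of area 2π·r², so L_p = L_w − 10·log₁₀(2π·r²).
2π·r² = 1376 m², 10·log₁₀ of that is 31.387 dB.
L_p = 108.4 − 31.387 = 77.01 dB.

77.0 dB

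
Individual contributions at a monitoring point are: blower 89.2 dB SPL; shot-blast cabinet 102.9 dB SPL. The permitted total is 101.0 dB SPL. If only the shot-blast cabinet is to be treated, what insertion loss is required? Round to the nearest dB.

2 dB

Fixed contribution from the other source: Σ 10^(L/10) = 10^(89.2/10) = 8.318e+08 (89.20 dB SPL).
To meet 101.0 dB SPL overall, the treated shot-blast cabinet may contribute at most 10^(101.0/10) − 8.318e+08 = 1.176e+10, i.e. 100.70 dB SPL.
So the shot-blast cabinet must be reduced from 102.9 to 100.70 dB SPL: IL = 2.20 dB.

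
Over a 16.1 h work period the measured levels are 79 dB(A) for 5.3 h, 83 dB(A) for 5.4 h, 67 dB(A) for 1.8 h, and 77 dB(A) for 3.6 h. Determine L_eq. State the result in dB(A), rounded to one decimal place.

80.2 dB(A)

The energy average is taken in the linear domain: L_eq = 10·log₁₀[(Σ tᵢ·10^(Lᵢ/10))/T], T = 16.1 h.
Σ tᵢ·10^(Lᵢ/10) = 5.3·10^(79/10) + 5.4·10^(83/10) + 1.8·10^(67/10) + 3.6·10^(77/10) = 1.688e+09.
L_eq = 10·log₁₀(1.688e+09/16.1) = 80.21 dB(A).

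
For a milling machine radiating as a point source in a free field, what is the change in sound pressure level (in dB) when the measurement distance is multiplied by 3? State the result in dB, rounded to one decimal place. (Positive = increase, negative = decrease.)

Point-source spreading: ΔL = −20·log₁₀(r₂/r₁).
ΔL = −20·log₁₀(3) = -9.54 dB.

-9.5 dB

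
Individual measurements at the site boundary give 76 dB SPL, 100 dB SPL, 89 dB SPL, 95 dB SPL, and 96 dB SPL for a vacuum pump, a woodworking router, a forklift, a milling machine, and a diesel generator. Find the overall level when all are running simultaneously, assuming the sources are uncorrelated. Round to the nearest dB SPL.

103 dB SPL

For uncorrelated sources the intensities add, so convert each level to linear form, sum, and take 10·log₁₀ of the total.
Σ 10^(L/10) = 10^(76/10) + 10^(100/10) + 10^(89/10) + 10^(95/10) + 10^(96/10) = 1.798e+10.
L_total = 10·log₁₀(1.798e+10) = 102.55 dB SPL.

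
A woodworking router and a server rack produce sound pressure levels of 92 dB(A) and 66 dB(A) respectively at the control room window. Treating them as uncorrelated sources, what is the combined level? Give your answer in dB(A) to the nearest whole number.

Incoherent sources combine by intensity addition: L_total = 10·log₁₀(Σ 10^(L_i/10)).
Σ 10^(L/10) = 10^(92/10) + 10^(66/10) = 1.589e+09.
L_total = 10·log₁₀(1.589e+09) = 92.01 dB(A).

92 dB(A)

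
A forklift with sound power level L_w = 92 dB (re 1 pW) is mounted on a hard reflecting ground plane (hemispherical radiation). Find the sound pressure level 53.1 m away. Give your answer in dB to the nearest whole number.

50 dB

Free-field hemispherical radiation: L_p = L_w − 10·log₁₀(2π·r²), r = 53.1 m.
2π·r² = 1.772e+04 m², 10·log₁₀ of that is 42.484 dB.
L_p = 92 − 42.484 = 49.52 dB.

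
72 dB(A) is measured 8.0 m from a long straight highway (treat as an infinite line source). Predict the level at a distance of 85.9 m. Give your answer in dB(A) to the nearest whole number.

62 dB(A)

Line-source attenuation: ΔL = 10·log₁₀(r₂/r₁) = 10·log₁₀(85.9/8.0) = 10.309 dB.
L₂ = 72 − 10·log₁₀(85.9/8.0) = 72 − 10.309 = 61.69 dB(A).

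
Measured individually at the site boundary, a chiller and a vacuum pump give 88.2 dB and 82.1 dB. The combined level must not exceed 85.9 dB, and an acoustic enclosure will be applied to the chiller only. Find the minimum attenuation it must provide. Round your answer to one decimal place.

Fixed contribution from the other source: Σ 10^(L/10) = 10^(82.1/10) = 1.622e+08 (82.10 dB).
The limit corresponds to 10^(85.9/10) = 3.890e+08; subtracting the fixed part leaves 2.269e+08 for the chiller, i.e. 83.56 dB.
So the chiller must be reduced from 88.2 to 83.56 dB: IL = 4.64 dB.

4.6 dB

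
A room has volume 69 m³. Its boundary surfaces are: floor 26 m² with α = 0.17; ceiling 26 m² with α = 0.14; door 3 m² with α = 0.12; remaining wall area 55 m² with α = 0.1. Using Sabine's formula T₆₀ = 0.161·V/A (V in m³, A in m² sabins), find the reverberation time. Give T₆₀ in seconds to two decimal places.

0.80 s

Total absorption A = 26·0.17 + 26·0.14 + 3·0.12 + 55·0.1 = 13.92 m² sabins.
T₆₀ = 0.161·V/A = 0.161·69/13.92 = 0.798 s.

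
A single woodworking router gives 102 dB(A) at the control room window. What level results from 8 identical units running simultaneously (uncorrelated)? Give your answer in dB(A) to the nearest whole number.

With 8 equal, uncorrelated contributions the intensity is 8× that of one unit, giving a rise of 10·log₁₀ 8.
L_total = 102 + 10·log₁₀(8) = 102 + 9.031 = 111.03 dB(A).

111 dB(A)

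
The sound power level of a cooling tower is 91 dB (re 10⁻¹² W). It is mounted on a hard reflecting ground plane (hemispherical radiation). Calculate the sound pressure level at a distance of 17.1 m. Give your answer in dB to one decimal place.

L_p = L_w − 10·log₁₀(2π·r²) with r = 17.1 m.
2π·r² = 1837 m², 10·log₁₀ of that is 32.642 dB.
L_p = 91 − 32.642 = 58.36 dB.

58.4 dB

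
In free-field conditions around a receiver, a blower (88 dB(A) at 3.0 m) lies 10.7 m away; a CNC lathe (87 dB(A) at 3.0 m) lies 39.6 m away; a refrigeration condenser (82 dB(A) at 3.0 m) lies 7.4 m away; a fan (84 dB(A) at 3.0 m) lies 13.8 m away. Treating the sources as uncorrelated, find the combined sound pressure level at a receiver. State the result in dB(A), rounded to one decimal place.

79.6 dB(A)

First find each source's level at the receiver (point-source: −20·log₁₀(r/r_ref)), then combine on an intensity basis.
blower: 88 − 20·log₁₀(10.7/3.0) = 88 − 11.05 = 76.95 dB(A).
CNC lathe: 87 − 20·log₁₀(39.6/3.0) = 87 − 22.41 = 64.59 dB(A).
refrigeration condenser: 82 − 20·log₁₀(7.4/3.0) = 82 − 7.84 = 74.16 dB(A).
fan: 84 − 20·log₁₀(13.8/3.0) = 84 − 13.26 = 70.74 dB(A).
Σ 10^(L/10) = 9.039e+07 → L_total = 10·log₁₀(9.039e+07) = 79.56 dB(A).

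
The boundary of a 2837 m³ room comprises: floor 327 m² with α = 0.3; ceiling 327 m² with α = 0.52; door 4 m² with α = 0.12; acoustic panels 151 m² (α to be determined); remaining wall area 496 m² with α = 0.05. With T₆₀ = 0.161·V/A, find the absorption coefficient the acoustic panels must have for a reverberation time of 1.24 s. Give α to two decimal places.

0.50

A = 0.161·V/T₆₀ = 0.161·2837/1.24 = 368.35 m² sabins.
Absorption from the other surfaces = 327·0.3 + 327·0.52 + 4·0.12 + 496·0.05 = 293.42 m², so the acoustic panels must supply 74.93 m² over 151 m².
α = 74.93/151 = 0.496.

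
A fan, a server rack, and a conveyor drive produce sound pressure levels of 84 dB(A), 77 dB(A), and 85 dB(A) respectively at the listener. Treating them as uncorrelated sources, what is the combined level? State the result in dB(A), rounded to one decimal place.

87.9 dB(A)

Incoherent sources combine by intensity addition: L_total = 10·log₁₀(Σ 10^(L_i/10)).
Σ 10^(L/10) = 10^(84/10) + 10^(77/10) + 10^(85/10) = 6.175e+08.
L_total = 10·log₁₀(6.175e+08) = 87.91 dB(A).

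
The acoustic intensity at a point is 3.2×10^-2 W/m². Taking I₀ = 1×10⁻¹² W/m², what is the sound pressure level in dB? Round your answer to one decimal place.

Dividing by I₀ shifts the exponent by 12: I/I₀ = 3.2×10^10.
L = 10·(0.5051 + 10) = 105.05 dB.

105.1 dB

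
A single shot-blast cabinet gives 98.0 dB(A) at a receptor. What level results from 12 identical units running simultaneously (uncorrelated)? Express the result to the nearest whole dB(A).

N identical incoherent sources raise the level by 10·log₁₀ N.
L_total = 98.0 + 10·log₁₀(12) = 98.0 + 10.792 = 108.79 dB(A).

109 dB(A)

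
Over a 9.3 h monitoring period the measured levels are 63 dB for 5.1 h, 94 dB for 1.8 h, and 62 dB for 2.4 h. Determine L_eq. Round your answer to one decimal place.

Weight each interval's intensity by its duration and average over T = 9.3 h:
Σ tᵢ·10^(Lᵢ/10) = 5.1·10^(63/10) + 1.8·10^(94/10) + 2.4·10^(62/10) = 4.535e+09.
L_eq = 10·log₁₀(4.535e+09/9.3) = 86.88 dB.

86.9 dB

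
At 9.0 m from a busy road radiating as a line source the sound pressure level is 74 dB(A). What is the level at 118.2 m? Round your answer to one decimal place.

Line-source attenuation: ΔL = 10·log₁₀(r₂/r₁) = 10·log₁₀(118.2/9.0) = 11.184 dB.
L₂ = 74 − 10·log₁₀(118.2/9.0) = 74 − 11.184 = 62.82 dB(A).

62.8 dB(A)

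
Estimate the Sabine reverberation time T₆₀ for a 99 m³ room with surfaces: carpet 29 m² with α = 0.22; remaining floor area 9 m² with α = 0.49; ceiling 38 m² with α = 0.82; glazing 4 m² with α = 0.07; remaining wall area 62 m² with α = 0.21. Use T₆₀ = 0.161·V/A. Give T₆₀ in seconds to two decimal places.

0.29 s

Summing Sᵢαᵢ: 29·0.22 + 9·0.49 + 38·0.82 + 4·0.07 + 62·0.21 = 55.25 m².
T₆₀ = 0.161 × 99 / 55.25 = 0.288 s.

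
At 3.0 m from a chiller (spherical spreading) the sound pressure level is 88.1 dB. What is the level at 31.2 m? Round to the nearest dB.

68 dB

Point-source attenuation: ΔL = 20·log₁₀(r₂/r₁) = 20·log₁₀(31.2/3.0) = 20.341 dB.
L₂ = 88.1 − 20·log₁₀(31.2/3.0) = 88.1 − 20.341 = 67.76 dB.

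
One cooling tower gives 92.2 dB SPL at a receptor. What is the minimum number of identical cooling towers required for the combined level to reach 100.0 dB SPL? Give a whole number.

Need L₁ + 10·log₁₀ N ≥ 100.0, i.e. log₁₀ N ≥ 0.78.
N ≥ 10^(7.8/10) = 6.026, so N = 7.

7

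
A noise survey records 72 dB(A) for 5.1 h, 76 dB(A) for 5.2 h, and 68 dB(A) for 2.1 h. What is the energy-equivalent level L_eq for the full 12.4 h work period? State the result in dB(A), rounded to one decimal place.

73.9 dB(A)

L_eq = 10·log₁₀[(1/T)·Σ tᵢ·10^(Lᵢ/10)] with T = 12.4 h.
Σ tᵢ·10^(Lᵢ/10) = 5.1·10^(72/10) + 5.2·10^(76/10) + 2.1·10^(68/10) = 3.011e+08.
L_eq = 10·log₁₀(3.011e+08/12.4) = 73.85 dB(A).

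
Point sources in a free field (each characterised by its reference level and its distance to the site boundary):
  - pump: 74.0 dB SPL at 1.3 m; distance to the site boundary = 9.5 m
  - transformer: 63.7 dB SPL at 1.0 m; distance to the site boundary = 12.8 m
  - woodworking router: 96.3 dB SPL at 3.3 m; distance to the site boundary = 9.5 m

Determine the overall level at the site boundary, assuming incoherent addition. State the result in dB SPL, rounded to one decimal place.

Propagate each source to the receiver with L = L_ref − 20·log₁₀(r/r_ref), then add intensities.
pump: 74.0 − 20·log₁₀(9.5/1.3) = 74.0 − 17.28 = 56.72 dB SPL.
transformer: 63.7 − 20·log₁₀(12.8/1.0) = 63.7 − 22.14 = 41.56 dB SPL.
woodworking router: 96.3 − 20·log₁₀(9.5/3.3) = 96.3 − 9.18 = 87.12 dB SPL.
Σ 10^(L/10) = 5.152e+08 → L_total = 10·log₁₀(5.152e+08) = 87.12 dB SPL.

87.1 dB SPL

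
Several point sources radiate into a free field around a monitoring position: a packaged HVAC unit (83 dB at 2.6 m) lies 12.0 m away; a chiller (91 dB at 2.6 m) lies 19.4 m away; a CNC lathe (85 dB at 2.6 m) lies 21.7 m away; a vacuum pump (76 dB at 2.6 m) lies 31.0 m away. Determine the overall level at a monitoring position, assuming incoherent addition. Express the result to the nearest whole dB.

Propagate each source to the receiver with L = L_ref − 20·log₁₀(r/r_ref), then add intensities.
packaged HVAC unit: 83 − 20·log₁₀(12.0/2.6) = 83 − 13.28 = 69.72 dB.
chiller: 91 − 20·log₁₀(19.4/2.6) = 91 − 17.46 = 73.54 dB.
CNC lathe: 85 − 20·log₁₀(21.7/2.6) = 85 − 18.43 = 66.57 dB.
vacuum pump: 76 − 20·log₁₀(31.0/2.6) = 76 − 21.53 = 54.47 dB.
Σ 10^(L/10) = 3.680e+07 → L_total = 10·log₁₀(3.680e+07) = 75.66 dB.

76 dB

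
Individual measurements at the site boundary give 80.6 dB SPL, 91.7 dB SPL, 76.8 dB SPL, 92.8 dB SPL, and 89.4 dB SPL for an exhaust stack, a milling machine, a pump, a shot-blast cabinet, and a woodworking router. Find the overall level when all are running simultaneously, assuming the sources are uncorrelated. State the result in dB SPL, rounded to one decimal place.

96.5 dB SPL

For uncorrelated sources the intensities add, so convert each level to linear form, sum, and take 10·log₁₀ of the total.
Σ 10^(L/10) = 10^(80.6/10) + 10^(91.7/10) + 10^(76.8/10) + 10^(92.8/10) + 10^(89.4/10) = 4.418e+09.
L_total = 10·log₁₀(4.418e+09) = 96.45 dB SPL.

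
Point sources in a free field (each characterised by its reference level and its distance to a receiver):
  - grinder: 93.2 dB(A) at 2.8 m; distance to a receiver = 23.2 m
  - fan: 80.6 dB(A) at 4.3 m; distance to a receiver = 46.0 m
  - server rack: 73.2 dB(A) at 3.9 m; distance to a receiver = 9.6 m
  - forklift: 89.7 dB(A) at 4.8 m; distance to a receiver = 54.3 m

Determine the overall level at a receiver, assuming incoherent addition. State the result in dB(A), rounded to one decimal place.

76.3 dB(A)

Apply inverse-square spreading to bring every level to the receiver, then sum 10^(L/10).
grinder: 93.2 − 20·log₁₀(23.2/2.8) = 93.2 − 18.37 = 74.83 dB(A).
fan: 80.6 − 20·log₁₀(46.0/4.3) = 80.6 − 20.59 = 60.01 dB(A).
server rack: 73.2 − 20·log₁₀(9.6/3.9) = 73.2 − 7.82 = 65.38 dB(A).
forklift: 89.7 − 20·log₁₀(54.3/4.8) = 89.7 − 21.07 = 68.63 dB(A).
Σ 10^(L/10) = 4.218e+07 → L_total = 10·log₁₀(4.218e+07) = 76.25 dB(A).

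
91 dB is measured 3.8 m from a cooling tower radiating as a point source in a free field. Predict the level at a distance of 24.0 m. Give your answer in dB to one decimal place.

75.0 dB

Point-source attenuation: ΔL = 20·log₁₀(r₂/r₁) = 20·log₁₀(24.0/3.8) = 16.009 dB.
L₂ = 91 − 20·log₁₀(24.0/3.8) = 91 − 16.009 = 74.99 dB.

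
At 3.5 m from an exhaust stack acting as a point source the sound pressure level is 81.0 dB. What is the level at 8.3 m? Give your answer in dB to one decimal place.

For a point source, L₂ = L₁ − 20·log₁₀(r₂/r₁).
L₂ = 81.0 − 20·log₁₀(8.3/3.5) = 81.0 − 7.500 = 73.50 dB.

73.5 dB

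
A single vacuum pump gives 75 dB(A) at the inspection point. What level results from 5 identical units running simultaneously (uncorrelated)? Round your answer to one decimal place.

N identical incoherent sources raise the level by 10·log₁₀ N.
L_total = 75 + 10·log₁₀(5) = 75 + 6.990 = 81.99 dB(A).

82.0 dB(A)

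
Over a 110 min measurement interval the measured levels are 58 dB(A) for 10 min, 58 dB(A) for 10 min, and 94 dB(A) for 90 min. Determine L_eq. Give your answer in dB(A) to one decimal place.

L_eq = 10·log₁₀[(1/T)·Σ tᵢ·10^(Lᵢ/10)] with T = 110 min.
Σ tᵢ·10^(Lᵢ/10) = 10·10^(58/10) + 10·10^(58/10) + 90·10^(94/10) = 2.261e+11.
L_eq = 10·log₁₀(2.261e+11/110) = 93.13 dB(A).

93.1 dB(A)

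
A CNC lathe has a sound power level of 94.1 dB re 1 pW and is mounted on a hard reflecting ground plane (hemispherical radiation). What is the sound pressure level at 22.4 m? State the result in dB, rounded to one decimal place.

The power spreads over a hemisphere of area 2π·r², so L_p = L_w − 10·log₁₀(2π·r²).
2π·r² = 3153 m², 10·log₁₀ of that is 34.987 dB.
L_p = 94.1 − 34.987 = 59.11 dB.

59.1 dB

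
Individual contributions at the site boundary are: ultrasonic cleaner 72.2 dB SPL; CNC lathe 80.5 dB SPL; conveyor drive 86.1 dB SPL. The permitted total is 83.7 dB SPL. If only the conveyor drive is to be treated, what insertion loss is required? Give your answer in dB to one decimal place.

5.9 dB

Everything except the conveyor drive sums to 10^(72.2/10) + 10^(80.5/10) = 1.288e+08 in linear terms, 81.10 dB SPL.
The limit corresponds to 10^(83.7/10) = 2.344e+08; subtracting the fixed part leaves 1.056e+08 for the conveyor drive, i.e. 80.24 dB SPL.
So the conveyor drive must be reduced from 86.1 to 80.24 dB SPL: IL = 5.86 dB.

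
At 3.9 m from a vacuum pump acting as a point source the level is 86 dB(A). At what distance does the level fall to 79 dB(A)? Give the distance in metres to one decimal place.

8.7 m

The 7.0 dB drop corresponds to a distance ratio of 10^(7.0/20) for a point source.
r₂ = 3.9·10^((86−79)/20) = 3.9·10^(7.0/20) = 8.73 m.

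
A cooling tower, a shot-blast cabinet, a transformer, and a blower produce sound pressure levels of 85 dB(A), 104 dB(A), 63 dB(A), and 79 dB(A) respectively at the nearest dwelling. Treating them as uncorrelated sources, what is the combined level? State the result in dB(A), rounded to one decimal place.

104.1 dB(A)

Incoherent sources combine by intensity addition: L_total = 10·log₁₀(Σ 10^(L_i/10)).
Σ 10^(L/10) = 10^(85/10) + 10^(104/10) + 10^(63/10) + 10^(79/10) = 2.552e+10.
L_total = 10·log₁₀(2.552e+10) = 104.07 dB(A).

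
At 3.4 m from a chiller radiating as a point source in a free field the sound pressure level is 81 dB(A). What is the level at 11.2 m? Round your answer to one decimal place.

Spherical spreading from a point source gives a 20·log₁₀(r₂/r₁) drop.
L₂ = 81 − 20·log₁₀(11.2/3.4) = 81 − 10.355 = 70.65 dB(A).

70.6 dB(A)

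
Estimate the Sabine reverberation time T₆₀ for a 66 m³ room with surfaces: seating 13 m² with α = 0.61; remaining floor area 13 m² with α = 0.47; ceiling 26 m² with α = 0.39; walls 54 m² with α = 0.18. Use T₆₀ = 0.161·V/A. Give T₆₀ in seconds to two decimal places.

A = Σ Sᵢαᵢ = 13·0.61 + 13·0.47 + 26·0.39 + 54·0.18 = 33.90 m².
T₆₀ = 0.161 × 66 / 33.90 = 0.313 s.

0.31 s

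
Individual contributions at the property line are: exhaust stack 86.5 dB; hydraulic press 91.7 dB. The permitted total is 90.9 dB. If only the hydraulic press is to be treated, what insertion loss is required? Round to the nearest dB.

3 dB

Fixed contribution from the other source: Σ 10^(L/10) = 10^(86.5/10) = 4.467e+08 (86.50 dB).
The limit corresponds to 10^(90.9/10) = 1.230e+09; subtracting the fixed part leaves 7.836e+08 for the hydraulic press, i.e. 88.94 dB.
So the hydraulic press must be reduced from 91.7 to 88.94 dB: IL = 2.76 dB.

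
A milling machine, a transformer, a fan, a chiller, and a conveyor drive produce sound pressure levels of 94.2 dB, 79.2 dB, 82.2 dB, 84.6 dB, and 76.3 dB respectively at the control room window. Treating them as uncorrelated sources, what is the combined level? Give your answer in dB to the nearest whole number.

For uncorrelated sources the intensities add, so convert each level to linear form, sum, and take 10·log₁₀ of the total.
Σ 10^(L/10) = 10^(94.2/10) + 10^(79.2/10) + 10^(82.2/10) + 10^(84.6/10) + 10^(76.3/10) = 3.210e+09.
L_total = 10·log₁₀(3.210e+09) = 95.07 dB.

95 dB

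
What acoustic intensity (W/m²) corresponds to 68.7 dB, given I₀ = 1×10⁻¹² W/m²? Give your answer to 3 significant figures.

7.41e-06 W/m²

I = I₀·10^(L/10) = 10⁻¹² × 10^(68.7/10) = 10^(-5.130).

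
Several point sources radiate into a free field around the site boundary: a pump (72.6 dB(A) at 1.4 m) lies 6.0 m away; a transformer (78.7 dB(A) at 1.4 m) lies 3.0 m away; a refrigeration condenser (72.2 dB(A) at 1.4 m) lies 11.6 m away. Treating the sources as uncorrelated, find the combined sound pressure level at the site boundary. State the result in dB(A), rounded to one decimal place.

Propagate each source to the receiver with L = L_ref − 20·log₁₀(r/r_ref), then add intensities.
pump: 72.6 − 20·log₁₀(6.0/1.4) = 72.6 − 12.64 = 59.96 dB(A).
transformer: 78.7 − 20·log₁₀(3.0/1.4) = 78.7 − 6.62 = 72.08 dB(A).
refrigeration condenser: 72.2 − 20·log₁₀(11.6/1.4) = 72.2 − 18.37 = 53.83 dB(A).
Σ 10^(L/10) = 1.738e+07 → L_total = 10·log₁₀(1.738e+07) = 72.40 dB(A).

72.4 dB(A)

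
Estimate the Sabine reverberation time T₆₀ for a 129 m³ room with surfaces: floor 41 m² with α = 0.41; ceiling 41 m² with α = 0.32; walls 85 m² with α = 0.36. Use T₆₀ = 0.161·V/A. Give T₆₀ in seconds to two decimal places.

0.34 s

Summing Sᵢαᵢ: 41·0.41 + 41·0.32 + 85·0.36 = 60.53 m².
T₆₀ = 0.161·V/A = 0.161·129/60.53 = 0.343 s.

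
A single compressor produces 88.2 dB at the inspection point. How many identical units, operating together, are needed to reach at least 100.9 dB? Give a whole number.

19

The shortfall is 100.9 − 88.2 = 12.7 dB, and N units add 10·log₁₀ N, so need 10·log₁₀ N ≥ 12.7.
N ≥ 10^(12.7/10) = 18.621, so N = 19.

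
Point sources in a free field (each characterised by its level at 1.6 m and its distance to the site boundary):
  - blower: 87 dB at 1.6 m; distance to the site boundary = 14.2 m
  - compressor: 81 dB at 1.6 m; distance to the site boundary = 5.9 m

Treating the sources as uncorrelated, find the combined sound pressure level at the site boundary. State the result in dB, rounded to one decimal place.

71.9 dB

Propagate each source to the receiver with L = L_ref − 20·log₁₀(r/r_ref), then add intensities.
blower: 87 − 20·log₁₀(14.2/1.6) = 87 − 18.96 = 68.04 dB.
compressor: 81 − 20·log₁₀(5.9/1.6) = 81 − 11.33 = 69.67 dB.
Σ 10^(L/10) = 1.562e+07 → L_total = 10·log₁₀(1.562e+07) = 71.94 dB.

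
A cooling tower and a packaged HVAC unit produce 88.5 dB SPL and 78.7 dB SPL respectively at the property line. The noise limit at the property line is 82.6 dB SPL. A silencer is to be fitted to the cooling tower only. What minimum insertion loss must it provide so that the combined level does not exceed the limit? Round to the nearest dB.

Fixed contribution from the other source: Σ 10^(L/10) = 10^(78.7/10) = 7.413e+07 (78.70 dB SPL).
The limit corresponds to 10^(82.6/10) = 1.820e+08; subtracting the fixed part leaves 1.078e+08 for the cooling tower, i.e. 80.33 dB SPL.
So the cooling tower must be reduced from 88.5 to 80.33 dB SPL: IL = 8.17 dB.

8 dB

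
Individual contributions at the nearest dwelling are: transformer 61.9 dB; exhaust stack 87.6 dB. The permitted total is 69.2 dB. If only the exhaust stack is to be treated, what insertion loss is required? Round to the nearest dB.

Fixed contribution from the other source: Σ 10^(L/10) = 10^(61.9/10) = 1.549e+06 (61.90 dB).
The limit corresponds to 10^(69.2/10) = 8.318e+06; subtracting the fixed part leaves 6.769e+06 for the exhaust stack, i.e. 68.31 dB.
Required insertion loss = 87.6 − 68.31 = 19.29 dB.

19 dB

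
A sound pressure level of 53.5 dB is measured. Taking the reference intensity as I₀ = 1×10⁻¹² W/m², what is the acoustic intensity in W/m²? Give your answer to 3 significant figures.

I = I₀·10^(L/10) = 10⁻¹² × 10^(53.5/10) = 10^(-6.650).

2.24e-07 W/m²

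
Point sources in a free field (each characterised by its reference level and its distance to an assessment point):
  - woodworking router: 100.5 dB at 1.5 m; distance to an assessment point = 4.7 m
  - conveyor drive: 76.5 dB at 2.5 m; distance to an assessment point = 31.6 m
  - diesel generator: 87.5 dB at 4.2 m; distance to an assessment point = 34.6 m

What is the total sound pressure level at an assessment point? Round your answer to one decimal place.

90.6 dB

First find each source's level at the receiver (point-source: −20·log₁₀(r/r_ref)), then combine on an intensity basis.
woodworking router: 100.5 − 20·log₁₀(4.7/1.5) = 100.5 − 9.92 = 90.58 dB.
conveyor drive: 76.5 − 20·log₁₀(31.6/2.5) = 76.5 − 22.03 = 54.47 dB.
diesel generator: 87.5 − 20·log₁₀(34.6/4.2) = 87.5 − 18.32 = 69.18 dB.
Σ 10^(L/10) = 1.151e+09 → L_total = 10·log₁₀(1.151e+09) = 90.61 dB.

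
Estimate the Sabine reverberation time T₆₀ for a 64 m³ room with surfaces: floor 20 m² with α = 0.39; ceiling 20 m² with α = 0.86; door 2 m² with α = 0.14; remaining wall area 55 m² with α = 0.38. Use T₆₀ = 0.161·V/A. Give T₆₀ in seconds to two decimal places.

Total absorption A = 20·0.39 + 20·0.86 + 2·0.14 + 55·0.38 = 46.18 m² sabins.
T₆₀ = 0.161·V/A = 0.161·64/46.18 = 0.223 s.

0.22 s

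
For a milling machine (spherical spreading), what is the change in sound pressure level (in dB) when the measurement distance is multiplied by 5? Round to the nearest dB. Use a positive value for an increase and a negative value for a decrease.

-14 dB

A point source loses 6 dB per doubling of distance; generally ΔL = −20·log₁₀(r₂/r₁).
ΔL = −20·log₁₀(5) = -13.98 dB.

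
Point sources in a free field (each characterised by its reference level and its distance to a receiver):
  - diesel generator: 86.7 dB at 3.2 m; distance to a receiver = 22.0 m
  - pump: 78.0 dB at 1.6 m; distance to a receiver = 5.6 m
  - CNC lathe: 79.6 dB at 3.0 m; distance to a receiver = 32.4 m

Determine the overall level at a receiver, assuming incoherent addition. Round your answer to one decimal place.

72.0 dB

First find each source's level at the receiver (point-source: −20·log₁₀(r/r_ref)), then combine on an intensity basis.
diesel generator: 86.7 − 20·log₁₀(22.0/3.2) = 86.7 − 16.75 = 69.95 dB.
pump: 78.0 − 20·log₁₀(5.6/1.6) = 78.0 − 10.88 = 67.12 dB.
CNC lathe: 79.6 − 20·log₁₀(32.4/3.0) = 79.6 − 20.67 = 58.93 dB.
Σ 10^(L/10) = 1.583e+07 → L_total = 10·log₁₀(1.583e+07) = 71.99 dB.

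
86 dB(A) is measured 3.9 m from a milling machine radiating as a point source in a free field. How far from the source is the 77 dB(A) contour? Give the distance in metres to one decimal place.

For a point source L₁ − L₂ = 20·log₁₀(r₂/r₁), so r₂ = r₁·10^((L₁−L₂)/20).
r₂ = 3.9·10^((86−77)/20) = 3.9·10^(9.0/20) = 10.99 m.

11.0 m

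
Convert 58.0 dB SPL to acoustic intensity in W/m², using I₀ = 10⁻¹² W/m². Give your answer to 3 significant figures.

I/I₀ = 10^(58.0/10) = 6.31e+05, so I = 6.31e+05 × 10⁻¹² W/m².

6.31e-07 W/m²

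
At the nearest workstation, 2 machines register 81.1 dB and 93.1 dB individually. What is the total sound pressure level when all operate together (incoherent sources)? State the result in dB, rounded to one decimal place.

Incoherent sources combine by intensity addition: L_total = 10·log₁₀(Σ 10^(L_i/10)).
Σ 10^(L/10) = 10^(81.1/10) + 10^(93.1/10) = 2.171e+09.
L_total = 10·log₁₀(2.171e+09) = 93.37 dB.

93.4 dB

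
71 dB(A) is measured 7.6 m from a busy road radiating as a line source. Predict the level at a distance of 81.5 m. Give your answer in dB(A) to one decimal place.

60.7 dB(A)

Cylindrical spreading from a line source gives a 10·log₁₀(r₂/r₁) drop.
L₂ = 71 − 10·log₁₀(81.5/7.6) = 71 − 10.303 = 60.70 dB(A).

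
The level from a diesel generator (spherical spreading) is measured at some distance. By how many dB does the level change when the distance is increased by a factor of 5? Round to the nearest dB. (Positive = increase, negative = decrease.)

With spherical spreading the level changes by −20·log₁₀(r₂/r₁).
ΔL = −20·log₁₀(5) = -13.98 dB.

-14 dB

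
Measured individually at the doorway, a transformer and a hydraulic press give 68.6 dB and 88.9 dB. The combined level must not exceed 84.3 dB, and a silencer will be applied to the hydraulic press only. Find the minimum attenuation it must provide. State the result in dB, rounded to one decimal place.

Fixed contribution from the other source: Σ 10^(L/10) = 10^(68.6/10) = 7.244e+06 (68.60 dB).
To meet 84.3 dB overall, the treated hydraulic press may contribute at most 10^(84.3/10) − 7.244e+06 = 2.619e+08, i.e. 84.18 dB.
So the hydraulic press must be reduced from 88.9 to 84.18 dB: IL = 4.72 dB.

4.7 dB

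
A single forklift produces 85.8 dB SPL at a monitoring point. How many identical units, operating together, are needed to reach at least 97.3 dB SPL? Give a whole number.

15

Need L₁ + 10·log₁₀ N ≥ 97.3, i.e. log₁₀ N ≥ 1.15.
N ≥ 10^(11.5/10) = 14.125, so N = 15.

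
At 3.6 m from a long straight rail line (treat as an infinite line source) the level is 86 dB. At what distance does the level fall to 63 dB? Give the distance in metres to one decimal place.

718.3 m

Line-source spreading drops the level by 10·log₁₀(r₂/r₁); inverting, r₂/r₁ = 10^(ΔL/10).
r₂ = 3.6·10^((86−63)/10) = 3.6·10^(23.0/10) = 718.29 m.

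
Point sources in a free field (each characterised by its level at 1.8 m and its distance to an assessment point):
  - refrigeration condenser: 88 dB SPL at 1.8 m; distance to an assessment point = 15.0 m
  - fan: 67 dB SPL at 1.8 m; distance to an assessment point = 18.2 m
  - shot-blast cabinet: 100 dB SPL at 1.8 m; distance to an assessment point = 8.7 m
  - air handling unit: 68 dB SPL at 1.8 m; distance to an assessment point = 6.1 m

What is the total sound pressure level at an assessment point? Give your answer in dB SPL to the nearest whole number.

Propagate each source to the receiver with L = L_ref − 20·log₁₀(r/r_ref), then add intensities.
refrigeration condenser: 88 − 20·log₁₀(15.0/1.8) = 88 − 18.42 = 69.58 dB SPL.
fan: 67 − 20·log₁₀(18.2/1.8) = 67 − 20.10 = 46.90 dB SPL.
shot-blast cabinet: 100 − 20·log₁₀(8.7/1.8) = 100 − 13.68 = 86.32 dB SPL.
air handling unit: 68 − 20·log₁₀(6.1/1.8) = 68 − 10.60 = 57.40 dB SPL.
Σ 10^(L/10) = 4.377e+08 → L_total = 10·log₁₀(4.377e+08) = 86.41 dB SPL.

86 dB SPL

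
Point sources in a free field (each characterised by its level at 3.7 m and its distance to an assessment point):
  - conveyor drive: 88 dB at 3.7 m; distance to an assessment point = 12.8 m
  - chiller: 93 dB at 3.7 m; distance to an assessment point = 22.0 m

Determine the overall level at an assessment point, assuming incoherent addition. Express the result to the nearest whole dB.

Propagate each source to the receiver with L = L_ref − 20·log₁₀(r/r_ref), then add intensities.
conveyor drive: 88 − 20·log₁₀(12.8/3.7) = 88 − 10.78 = 77.22 dB.
chiller: 93 − 20·log₁₀(22.0/3.7) = 93 − 15.48 = 77.52 dB.
Σ 10^(L/10) = 1.092e+08 → L_total = 10·log₁₀(1.092e+08) = 80.38 dB.

80 dB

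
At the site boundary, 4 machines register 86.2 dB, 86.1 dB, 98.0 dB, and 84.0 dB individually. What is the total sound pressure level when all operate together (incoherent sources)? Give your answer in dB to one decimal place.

98.7 dB

For uncorrelated sources the intensities add, so convert each level to linear form, sum, and take 10·log₁₀ of the total.
Σ 10^(L/10) = 10^(86.2/10) + 10^(86.1/10) + 10^(98.0/10) + 10^(84.0/10) = 7.385e+09.
L_total = 10·log₁₀(7.385e+09) = 98.68 dB.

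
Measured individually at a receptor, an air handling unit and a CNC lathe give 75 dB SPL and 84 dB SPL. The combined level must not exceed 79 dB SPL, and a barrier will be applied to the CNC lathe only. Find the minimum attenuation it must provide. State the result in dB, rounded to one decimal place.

Fixed contribution from the other source: Σ 10^(L/10) = 10^(75/10) = 3.162e+07 (75.00 dB SPL).
To meet 79 dB SPL overall, the treated CNC lathe may contribute at most 10^(79/10) − 3.162e+07 = 4.781e+07, i.e. 76.80 dB SPL.
Required insertion loss = 84 − 76.80 = 7.20 dB.

7.2 dB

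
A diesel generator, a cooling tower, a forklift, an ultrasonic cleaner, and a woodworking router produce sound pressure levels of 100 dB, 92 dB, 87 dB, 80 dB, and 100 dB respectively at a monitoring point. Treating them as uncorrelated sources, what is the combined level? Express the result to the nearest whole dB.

Incoherent sources combine by intensity addition: L_total = 10·log₁₀(Σ 10^(L_i/10)).
Σ 10^(L/10) = 10^(100/10) + 10^(92/10) + 10^(87/10) + 10^(80/10) + 10^(100/10) = 2.219e+10.
L_total = 10·log₁₀(2.219e+10) = 103.46 dB.

103 dB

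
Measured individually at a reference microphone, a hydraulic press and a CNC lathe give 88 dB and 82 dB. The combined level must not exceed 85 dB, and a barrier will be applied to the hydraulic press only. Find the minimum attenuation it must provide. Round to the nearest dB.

6 dB

Everything except the hydraulic press sums to 10^(82/10) = 1.585e+08 in linear terms, 82.00 dB.
To meet 85 dB overall, the treated hydraulic press may contribute at most 10^(85/10) − 1.585e+08 = 1.577e+08, i.e. 81.98 dB.
Required insertion loss = 88 − 81.98 = 6.02 dB.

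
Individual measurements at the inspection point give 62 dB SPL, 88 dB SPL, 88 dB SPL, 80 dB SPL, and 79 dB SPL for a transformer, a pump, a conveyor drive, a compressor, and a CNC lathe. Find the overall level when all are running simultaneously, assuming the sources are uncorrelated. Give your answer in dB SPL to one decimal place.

91.6 dB SPL

Incoherent sources combine by intensity addition: L_total = 10·log₁₀(Σ 10^(L_i/10)).
Σ 10^(L/10) = 10^(62/10) + 10^(88/10) + 10^(88/10) + 10^(80/10) + 10^(79/10) = 1.443e+09.
L_total = 10·log₁₀(1.443e+09) = 91.59 dB SPL.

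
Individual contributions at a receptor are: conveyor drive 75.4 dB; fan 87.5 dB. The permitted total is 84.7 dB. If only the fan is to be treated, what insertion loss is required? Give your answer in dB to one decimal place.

3.3 dB

The untreated sources together contribute 10^(75.4/10) = 3.467e+07, i.e. 75.40 dB.
To meet 84.7 dB overall, the treated fan may contribute at most 10^(84.7/10) − 3.467e+07 = 2.604e+08, i.e. 84.16 dB.
So the fan must be reduced from 87.5 to 84.16 dB: IL = 3.34 dB.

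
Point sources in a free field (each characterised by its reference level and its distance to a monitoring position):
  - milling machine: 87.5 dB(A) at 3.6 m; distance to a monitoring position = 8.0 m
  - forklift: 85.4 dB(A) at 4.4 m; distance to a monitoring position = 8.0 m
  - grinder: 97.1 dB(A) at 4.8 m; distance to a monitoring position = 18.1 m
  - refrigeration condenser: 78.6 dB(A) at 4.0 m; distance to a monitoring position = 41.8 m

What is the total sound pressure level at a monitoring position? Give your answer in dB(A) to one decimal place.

87.6 dB(A)

Apply inverse-square spreading to bring every level to the receiver, then sum 10^(L/10).
milling machine: 87.5 − 20·log₁₀(8.0/3.6) = 87.5 − 6.94 = 80.56 dB(A).
forklift: 85.4 − 20·log₁₀(8.0/4.4) = 85.4 − 5.19 = 80.21 dB(A).
grinder: 97.1 − 20·log₁₀(18.1/4.8) = 97.1 − 11.53 = 85.57 dB(A).
refrigeration condenser: 78.6 − 20·log₁₀(41.8/4.0) = 78.6 − 20.38 = 58.22 dB(A).
Σ 10^(L/10) = 5.801e+08 → L_total = 10·log₁₀(5.801e+08) = 87.64 dB(A).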